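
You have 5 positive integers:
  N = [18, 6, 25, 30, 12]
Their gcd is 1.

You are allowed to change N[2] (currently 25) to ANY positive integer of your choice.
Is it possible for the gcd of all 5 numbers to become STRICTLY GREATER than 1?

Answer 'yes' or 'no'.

Current gcd = 1
gcd of all OTHER numbers (without N[2]=25): gcd([18, 6, 30, 12]) = 6
The new gcd after any change is gcd(6, new_value).
This can be at most 6.
Since 6 > old gcd 1, the gcd CAN increase (e.g., set N[2] = 6).

Answer: yes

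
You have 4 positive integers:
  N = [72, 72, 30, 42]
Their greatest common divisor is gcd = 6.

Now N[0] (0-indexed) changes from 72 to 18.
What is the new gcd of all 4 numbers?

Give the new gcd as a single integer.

Numbers: [72, 72, 30, 42], gcd = 6
Change: index 0, 72 -> 18
gcd of the OTHER numbers (without index 0): gcd([72, 30, 42]) = 6
New gcd = gcd(g_others, new_val) = gcd(6, 18) = 6

Answer: 6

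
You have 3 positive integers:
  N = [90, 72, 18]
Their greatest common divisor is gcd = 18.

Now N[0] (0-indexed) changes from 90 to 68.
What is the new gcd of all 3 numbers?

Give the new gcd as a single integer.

Answer: 2

Derivation:
Numbers: [90, 72, 18], gcd = 18
Change: index 0, 90 -> 68
gcd of the OTHER numbers (without index 0): gcd([72, 18]) = 18
New gcd = gcd(g_others, new_val) = gcd(18, 68) = 2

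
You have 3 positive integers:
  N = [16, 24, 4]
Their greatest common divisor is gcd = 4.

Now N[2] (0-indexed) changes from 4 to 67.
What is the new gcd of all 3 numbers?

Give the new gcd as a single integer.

Numbers: [16, 24, 4], gcd = 4
Change: index 2, 4 -> 67
gcd of the OTHER numbers (without index 2): gcd([16, 24]) = 8
New gcd = gcd(g_others, new_val) = gcd(8, 67) = 1

Answer: 1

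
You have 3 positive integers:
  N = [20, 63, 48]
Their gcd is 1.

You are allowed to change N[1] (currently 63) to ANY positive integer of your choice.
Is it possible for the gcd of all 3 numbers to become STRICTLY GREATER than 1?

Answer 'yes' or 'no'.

Current gcd = 1
gcd of all OTHER numbers (without N[1]=63): gcd([20, 48]) = 4
The new gcd after any change is gcd(4, new_value).
This can be at most 4.
Since 4 > old gcd 1, the gcd CAN increase (e.g., set N[1] = 4).

Answer: yes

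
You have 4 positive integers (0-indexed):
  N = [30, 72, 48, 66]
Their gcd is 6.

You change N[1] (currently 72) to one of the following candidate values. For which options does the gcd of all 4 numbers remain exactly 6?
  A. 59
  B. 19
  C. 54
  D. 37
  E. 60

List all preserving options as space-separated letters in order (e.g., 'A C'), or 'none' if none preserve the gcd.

Old gcd = 6; gcd of others (without N[1]) = 6
New gcd for candidate v: gcd(6, v). Preserves old gcd iff gcd(6, v) = 6.
  Option A: v=59, gcd(6,59)=1 -> changes
  Option B: v=19, gcd(6,19)=1 -> changes
  Option C: v=54, gcd(6,54)=6 -> preserves
  Option D: v=37, gcd(6,37)=1 -> changes
  Option E: v=60, gcd(6,60)=6 -> preserves

Answer: C E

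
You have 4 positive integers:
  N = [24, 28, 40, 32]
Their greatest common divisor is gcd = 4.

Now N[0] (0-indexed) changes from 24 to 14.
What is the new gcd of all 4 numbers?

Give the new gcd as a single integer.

Numbers: [24, 28, 40, 32], gcd = 4
Change: index 0, 24 -> 14
gcd of the OTHER numbers (without index 0): gcd([28, 40, 32]) = 4
New gcd = gcd(g_others, new_val) = gcd(4, 14) = 2

Answer: 2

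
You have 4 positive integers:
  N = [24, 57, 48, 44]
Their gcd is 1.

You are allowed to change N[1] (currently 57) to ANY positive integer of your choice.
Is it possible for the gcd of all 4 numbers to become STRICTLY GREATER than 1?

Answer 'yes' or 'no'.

Answer: yes

Derivation:
Current gcd = 1
gcd of all OTHER numbers (without N[1]=57): gcd([24, 48, 44]) = 4
The new gcd after any change is gcd(4, new_value).
This can be at most 4.
Since 4 > old gcd 1, the gcd CAN increase (e.g., set N[1] = 4).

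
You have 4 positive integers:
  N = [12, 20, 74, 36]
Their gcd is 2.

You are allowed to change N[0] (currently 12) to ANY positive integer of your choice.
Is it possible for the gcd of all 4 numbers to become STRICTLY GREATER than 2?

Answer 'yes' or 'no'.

Answer: no

Derivation:
Current gcd = 2
gcd of all OTHER numbers (without N[0]=12): gcd([20, 74, 36]) = 2
The new gcd after any change is gcd(2, new_value).
This can be at most 2.
Since 2 = old gcd 2, the gcd can only stay the same or decrease.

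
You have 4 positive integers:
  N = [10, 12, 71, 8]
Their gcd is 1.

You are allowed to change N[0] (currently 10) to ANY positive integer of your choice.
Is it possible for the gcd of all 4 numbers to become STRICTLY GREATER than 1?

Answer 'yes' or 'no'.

Current gcd = 1
gcd of all OTHER numbers (without N[0]=10): gcd([12, 71, 8]) = 1
The new gcd after any change is gcd(1, new_value).
This can be at most 1.
Since 1 = old gcd 1, the gcd can only stay the same or decrease.

Answer: no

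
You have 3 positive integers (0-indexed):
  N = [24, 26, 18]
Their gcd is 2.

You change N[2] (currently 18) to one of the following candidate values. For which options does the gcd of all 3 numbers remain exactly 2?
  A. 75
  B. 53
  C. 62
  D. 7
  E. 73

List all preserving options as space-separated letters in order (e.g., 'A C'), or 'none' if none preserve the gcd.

Old gcd = 2; gcd of others (without N[2]) = 2
New gcd for candidate v: gcd(2, v). Preserves old gcd iff gcd(2, v) = 2.
  Option A: v=75, gcd(2,75)=1 -> changes
  Option B: v=53, gcd(2,53)=1 -> changes
  Option C: v=62, gcd(2,62)=2 -> preserves
  Option D: v=7, gcd(2,7)=1 -> changes
  Option E: v=73, gcd(2,73)=1 -> changes

Answer: C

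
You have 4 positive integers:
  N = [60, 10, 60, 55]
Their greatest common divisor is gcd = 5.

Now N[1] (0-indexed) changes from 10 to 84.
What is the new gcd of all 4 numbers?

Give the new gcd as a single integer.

Answer: 1

Derivation:
Numbers: [60, 10, 60, 55], gcd = 5
Change: index 1, 10 -> 84
gcd of the OTHER numbers (without index 1): gcd([60, 60, 55]) = 5
New gcd = gcd(g_others, new_val) = gcd(5, 84) = 1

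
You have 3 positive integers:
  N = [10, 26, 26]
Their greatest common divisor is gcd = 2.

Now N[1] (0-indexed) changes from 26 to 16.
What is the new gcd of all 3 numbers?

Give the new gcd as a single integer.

Answer: 2

Derivation:
Numbers: [10, 26, 26], gcd = 2
Change: index 1, 26 -> 16
gcd of the OTHER numbers (without index 1): gcd([10, 26]) = 2
New gcd = gcd(g_others, new_val) = gcd(2, 16) = 2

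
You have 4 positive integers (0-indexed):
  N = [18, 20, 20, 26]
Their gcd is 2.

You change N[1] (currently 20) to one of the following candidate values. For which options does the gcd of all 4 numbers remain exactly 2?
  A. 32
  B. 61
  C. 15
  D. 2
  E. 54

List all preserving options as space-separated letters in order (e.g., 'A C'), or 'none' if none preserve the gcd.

Answer: A D E

Derivation:
Old gcd = 2; gcd of others (without N[1]) = 2
New gcd for candidate v: gcd(2, v). Preserves old gcd iff gcd(2, v) = 2.
  Option A: v=32, gcd(2,32)=2 -> preserves
  Option B: v=61, gcd(2,61)=1 -> changes
  Option C: v=15, gcd(2,15)=1 -> changes
  Option D: v=2, gcd(2,2)=2 -> preserves
  Option E: v=54, gcd(2,54)=2 -> preserves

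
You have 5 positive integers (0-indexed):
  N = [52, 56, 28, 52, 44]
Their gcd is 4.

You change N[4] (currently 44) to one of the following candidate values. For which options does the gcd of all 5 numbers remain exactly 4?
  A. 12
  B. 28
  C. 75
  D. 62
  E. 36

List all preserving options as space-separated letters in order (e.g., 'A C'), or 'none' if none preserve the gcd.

Answer: A B E

Derivation:
Old gcd = 4; gcd of others (without N[4]) = 4
New gcd for candidate v: gcd(4, v). Preserves old gcd iff gcd(4, v) = 4.
  Option A: v=12, gcd(4,12)=4 -> preserves
  Option B: v=28, gcd(4,28)=4 -> preserves
  Option C: v=75, gcd(4,75)=1 -> changes
  Option D: v=62, gcd(4,62)=2 -> changes
  Option E: v=36, gcd(4,36)=4 -> preserves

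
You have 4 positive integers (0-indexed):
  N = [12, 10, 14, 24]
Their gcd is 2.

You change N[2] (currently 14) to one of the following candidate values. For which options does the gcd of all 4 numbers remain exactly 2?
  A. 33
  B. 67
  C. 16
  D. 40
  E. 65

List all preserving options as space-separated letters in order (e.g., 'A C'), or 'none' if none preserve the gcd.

Answer: C D

Derivation:
Old gcd = 2; gcd of others (without N[2]) = 2
New gcd for candidate v: gcd(2, v). Preserves old gcd iff gcd(2, v) = 2.
  Option A: v=33, gcd(2,33)=1 -> changes
  Option B: v=67, gcd(2,67)=1 -> changes
  Option C: v=16, gcd(2,16)=2 -> preserves
  Option D: v=40, gcd(2,40)=2 -> preserves
  Option E: v=65, gcd(2,65)=1 -> changes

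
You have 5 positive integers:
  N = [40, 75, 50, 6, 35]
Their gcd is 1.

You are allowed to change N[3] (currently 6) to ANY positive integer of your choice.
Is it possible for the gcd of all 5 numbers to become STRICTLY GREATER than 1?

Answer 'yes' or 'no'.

Current gcd = 1
gcd of all OTHER numbers (without N[3]=6): gcd([40, 75, 50, 35]) = 5
The new gcd after any change is gcd(5, new_value).
This can be at most 5.
Since 5 > old gcd 1, the gcd CAN increase (e.g., set N[3] = 5).

Answer: yes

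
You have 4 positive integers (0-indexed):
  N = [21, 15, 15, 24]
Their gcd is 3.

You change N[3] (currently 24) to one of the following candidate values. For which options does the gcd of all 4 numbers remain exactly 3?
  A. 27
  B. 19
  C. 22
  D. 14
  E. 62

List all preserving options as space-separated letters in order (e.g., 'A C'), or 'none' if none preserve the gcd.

Answer: A

Derivation:
Old gcd = 3; gcd of others (without N[3]) = 3
New gcd for candidate v: gcd(3, v). Preserves old gcd iff gcd(3, v) = 3.
  Option A: v=27, gcd(3,27)=3 -> preserves
  Option B: v=19, gcd(3,19)=1 -> changes
  Option C: v=22, gcd(3,22)=1 -> changes
  Option D: v=14, gcd(3,14)=1 -> changes
  Option E: v=62, gcd(3,62)=1 -> changes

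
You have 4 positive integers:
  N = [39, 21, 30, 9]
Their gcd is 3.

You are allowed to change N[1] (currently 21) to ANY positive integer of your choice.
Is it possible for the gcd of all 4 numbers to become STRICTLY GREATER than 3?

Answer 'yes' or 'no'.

Answer: no

Derivation:
Current gcd = 3
gcd of all OTHER numbers (without N[1]=21): gcd([39, 30, 9]) = 3
The new gcd after any change is gcd(3, new_value).
This can be at most 3.
Since 3 = old gcd 3, the gcd can only stay the same or decrease.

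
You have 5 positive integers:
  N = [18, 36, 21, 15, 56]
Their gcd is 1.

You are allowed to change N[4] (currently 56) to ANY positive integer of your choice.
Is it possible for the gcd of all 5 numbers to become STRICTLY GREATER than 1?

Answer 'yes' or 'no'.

Answer: yes

Derivation:
Current gcd = 1
gcd of all OTHER numbers (without N[4]=56): gcd([18, 36, 21, 15]) = 3
The new gcd after any change is gcd(3, new_value).
This can be at most 3.
Since 3 > old gcd 1, the gcd CAN increase (e.g., set N[4] = 3).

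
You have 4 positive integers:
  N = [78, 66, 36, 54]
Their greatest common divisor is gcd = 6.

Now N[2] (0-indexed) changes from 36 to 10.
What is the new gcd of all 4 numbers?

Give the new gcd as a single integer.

Numbers: [78, 66, 36, 54], gcd = 6
Change: index 2, 36 -> 10
gcd of the OTHER numbers (without index 2): gcd([78, 66, 54]) = 6
New gcd = gcd(g_others, new_val) = gcd(6, 10) = 2

Answer: 2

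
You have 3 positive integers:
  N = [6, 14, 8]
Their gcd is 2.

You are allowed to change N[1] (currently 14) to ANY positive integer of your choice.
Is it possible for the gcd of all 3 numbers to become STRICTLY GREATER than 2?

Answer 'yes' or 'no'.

Answer: no

Derivation:
Current gcd = 2
gcd of all OTHER numbers (without N[1]=14): gcd([6, 8]) = 2
The new gcd after any change is gcd(2, new_value).
This can be at most 2.
Since 2 = old gcd 2, the gcd can only stay the same or decrease.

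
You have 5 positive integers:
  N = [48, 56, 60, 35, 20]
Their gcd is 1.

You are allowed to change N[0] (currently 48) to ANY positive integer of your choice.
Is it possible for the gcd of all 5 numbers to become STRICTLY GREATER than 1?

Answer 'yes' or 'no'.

Answer: no

Derivation:
Current gcd = 1
gcd of all OTHER numbers (without N[0]=48): gcd([56, 60, 35, 20]) = 1
The new gcd after any change is gcd(1, new_value).
This can be at most 1.
Since 1 = old gcd 1, the gcd can only stay the same or decrease.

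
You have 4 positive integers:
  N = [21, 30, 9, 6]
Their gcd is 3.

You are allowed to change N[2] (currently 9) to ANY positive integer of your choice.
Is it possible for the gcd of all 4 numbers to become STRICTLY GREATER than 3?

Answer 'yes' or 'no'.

Answer: no

Derivation:
Current gcd = 3
gcd of all OTHER numbers (without N[2]=9): gcd([21, 30, 6]) = 3
The new gcd after any change is gcd(3, new_value).
This can be at most 3.
Since 3 = old gcd 3, the gcd can only stay the same or decrease.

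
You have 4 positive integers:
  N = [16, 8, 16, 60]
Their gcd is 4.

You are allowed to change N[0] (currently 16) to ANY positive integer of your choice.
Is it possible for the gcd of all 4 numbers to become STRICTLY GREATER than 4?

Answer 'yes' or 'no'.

Answer: no

Derivation:
Current gcd = 4
gcd of all OTHER numbers (without N[0]=16): gcd([8, 16, 60]) = 4
The new gcd after any change is gcd(4, new_value).
This can be at most 4.
Since 4 = old gcd 4, the gcd can only stay the same or decrease.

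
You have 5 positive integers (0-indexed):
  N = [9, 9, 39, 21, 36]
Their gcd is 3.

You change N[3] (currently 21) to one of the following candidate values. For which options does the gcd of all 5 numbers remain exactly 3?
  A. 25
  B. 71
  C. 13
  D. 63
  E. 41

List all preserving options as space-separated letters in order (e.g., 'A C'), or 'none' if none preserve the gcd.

Answer: D

Derivation:
Old gcd = 3; gcd of others (without N[3]) = 3
New gcd for candidate v: gcd(3, v). Preserves old gcd iff gcd(3, v) = 3.
  Option A: v=25, gcd(3,25)=1 -> changes
  Option B: v=71, gcd(3,71)=1 -> changes
  Option C: v=13, gcd(3,13)=1 -> changes
  Option D: v=63, gcd(3,63)=3 -> preserves
  Option E: v=41, gcd(3,41)=1 -> changes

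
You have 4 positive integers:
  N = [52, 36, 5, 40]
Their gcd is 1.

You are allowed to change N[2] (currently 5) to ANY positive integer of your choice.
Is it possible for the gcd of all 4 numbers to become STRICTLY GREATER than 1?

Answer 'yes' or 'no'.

Answer: yes

Derivation:
Current gcd = 1
gcd of all OTHER numbers (without N[2]=5): gcd([52, 36, 40]) = 4
The new gcd after any change is gcd(4, new_value).
This can be at most 4.
Since 4 > old gcd 1, the gcd CAN increase (e.g., set N[2] = 4).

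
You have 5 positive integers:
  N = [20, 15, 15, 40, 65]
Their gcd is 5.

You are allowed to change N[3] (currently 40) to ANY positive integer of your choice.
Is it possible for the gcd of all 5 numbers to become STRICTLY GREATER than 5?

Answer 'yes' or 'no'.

Answer: no

Derivation:
Current gcd = 5
gcd of all OTHER numbers (without N[3]=40): gcd([20, 15, 15, 65]) = 5
The new gcd after any change is gcd(5, new_value).
This can be at most 5.
Since 5 = old gcd 5, the gcd can only stay the same or decrease.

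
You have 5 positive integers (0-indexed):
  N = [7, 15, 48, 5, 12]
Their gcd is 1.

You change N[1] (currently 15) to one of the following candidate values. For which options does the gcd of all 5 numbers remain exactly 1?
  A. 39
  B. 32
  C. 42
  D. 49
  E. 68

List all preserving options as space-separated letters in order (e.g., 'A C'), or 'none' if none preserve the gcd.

Old gcd = 1; gcd of others (without N[1]) = 1
New gcd for candidate v: gcd(1, v). Preserves old gcd iff gcd(1, v) = 1.
  Option A: v=39, gcd(1,39)=1 -> preserves
  Option B: v=32, gcd(1,32)=1 -> preserves
  Option C: v=42, gcd(1,42)=1 -> preserves
  Option D: v=49, gcd(1,49)=1 -> preserves
  Option E: v=68, gcd(1,68)=1 -> preserves

Answer: A B C D E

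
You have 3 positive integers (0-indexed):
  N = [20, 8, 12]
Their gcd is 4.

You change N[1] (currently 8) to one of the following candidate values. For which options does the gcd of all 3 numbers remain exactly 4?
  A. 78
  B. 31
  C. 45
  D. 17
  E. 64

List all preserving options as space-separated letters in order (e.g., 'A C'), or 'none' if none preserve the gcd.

Answer: E

Derivation:
Old gcd = 4; gcd of others (without N[1]) = 4
New gcd for candidate v: gcd(4, v). Preserves old gcd iff gcd(4, v) = 4.
  Option A: v=78, gcd(4,78)=2 -> changes
  Option B: v=31, gcd(4,31)=1 -> changes
  Option C: v=45, gcd(4,45)=1 -> changes
  Option D: v=17, gcd(4,17)=1 -> changes
  Option E: v=64, gcd(4,64)=4 -> preserves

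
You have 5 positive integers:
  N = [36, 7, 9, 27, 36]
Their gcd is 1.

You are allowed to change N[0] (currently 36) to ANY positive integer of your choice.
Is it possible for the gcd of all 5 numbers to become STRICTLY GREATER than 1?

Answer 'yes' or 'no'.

Answer: no

Derivation:
Current gcd = 1
gcd of all OTHER numbers (without N[0]=36): gcd([7, 9, 27, 36]) = 1
The new gcd after any change is gcd(1, new_value).
This can be at most 1.
Since 1 = old gcd 1, the gcd can only stay the same or decrease.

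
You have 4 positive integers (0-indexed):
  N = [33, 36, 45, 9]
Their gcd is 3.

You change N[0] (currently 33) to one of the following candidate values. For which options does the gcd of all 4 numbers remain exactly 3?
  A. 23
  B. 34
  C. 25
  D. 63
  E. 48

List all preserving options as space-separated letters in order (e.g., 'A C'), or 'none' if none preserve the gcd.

Answer: E

Derivation:
Old gcd = 3; gcd of others (without N[0]) = 9
New gcd for candidate v: gcd(9, v). Preserves old gcd iff gcd(9, v) = 3.
  Option A: v=23, gcd(9,23)=1 -> changes
  Option B: v=34, gcd(9,34)=1 -> changes
  Option C: v=25, gcd(9,25)=1 -> changes
  Option D: v=63, gcd(9,63)=9 -> changes
  Option E: v=48, gcd(9,48)=3 -> preserves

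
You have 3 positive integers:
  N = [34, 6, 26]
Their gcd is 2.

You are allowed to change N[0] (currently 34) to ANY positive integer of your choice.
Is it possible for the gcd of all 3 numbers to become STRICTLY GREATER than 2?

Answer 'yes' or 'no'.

Current gcd = 2
gcd of all OTHER numbers (without N[0]=34): gcd([6, 26]) = 2
The new gcd after any change is gcd(2, new_value).
This can be at most 2.
Since 2 = old gcd 2, the gcd can only stay the same or decrease.

Answer: no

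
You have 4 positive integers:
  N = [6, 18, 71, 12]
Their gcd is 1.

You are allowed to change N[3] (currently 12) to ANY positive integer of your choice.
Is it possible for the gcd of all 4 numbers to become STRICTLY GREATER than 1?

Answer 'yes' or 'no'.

Current gcd = 1
gcd of all OTHER numbers (without N[3]=12): gcd([6, 18, 71]) = 1
The new gcd after any change is gcd(1, new_value).
This can be at most 1.
Since 1 = old gcd 1, the gcd can only stay the same or decrease.

Answer: no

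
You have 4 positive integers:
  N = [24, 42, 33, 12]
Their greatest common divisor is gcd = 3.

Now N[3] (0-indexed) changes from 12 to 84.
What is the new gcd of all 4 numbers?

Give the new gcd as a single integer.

Numbers: [24, 42, 33, 12], gcd = 3
Change: index 3, 12 -> 84
gcd of the OTHER numbers (without index 3): gcd([24, 42, 33]) = 3
New gcd = gcd(g_others, new_val) = gcd(3, 84) = 3

Answer: 3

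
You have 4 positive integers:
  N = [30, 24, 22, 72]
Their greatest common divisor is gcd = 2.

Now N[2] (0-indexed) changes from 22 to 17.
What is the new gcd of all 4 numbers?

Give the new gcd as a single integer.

Answer: 1

Derivation:
Numbers: [30, 24, 22, 72], gcd = 2
Change: index 2, 22 -> 17
gcd of the OTHER numbers (without index 2): gcd([30, 24, 72]) = 6
New gcd = gcd(g_others, new_val) = gcd(6, 17) = 1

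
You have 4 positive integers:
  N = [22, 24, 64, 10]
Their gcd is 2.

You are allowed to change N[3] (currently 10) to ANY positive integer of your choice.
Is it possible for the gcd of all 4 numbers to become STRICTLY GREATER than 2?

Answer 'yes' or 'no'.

Current gcd = 2
gcd of all OTHER numbers (without N[3]=10): gcd([22, 24, 64]) = 2
The new gcd after any change is gcd(2, new_value).
This can be at most 2.
Since 2 = old gcd 2, the gcd can only stay the same or decrease.

Answer: no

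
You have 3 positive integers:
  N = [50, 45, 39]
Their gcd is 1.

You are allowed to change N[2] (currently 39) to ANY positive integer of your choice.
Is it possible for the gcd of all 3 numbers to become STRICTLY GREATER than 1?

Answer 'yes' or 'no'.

Answer: yes

Derivation:
Current gcd = 1
gcd of all OTHER numbers (without N[2]=39): gcd([50, 45]) = 5
The new gcd after any change is gcd(5, new_value).
This can be at most 5.
Since 5 > old gcd 1, the gcd CAN increase (e.g., set N[2] = 5).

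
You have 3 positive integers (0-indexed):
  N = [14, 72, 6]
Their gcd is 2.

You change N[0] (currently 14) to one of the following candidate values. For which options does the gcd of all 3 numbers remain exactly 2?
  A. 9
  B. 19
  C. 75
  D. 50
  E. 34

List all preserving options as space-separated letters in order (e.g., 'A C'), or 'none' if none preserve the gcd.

Answer: D E

Derivation:
Old gcd = 2; gcd of others (without N[0]) = 6
New gcd for candidate v: gcd(6, v). Preserves old gcd iff gcd(6, v) = 2.
  Option A: v=9, gcd(6,9)=3 -> changes
  Option B: v=19, gcd(6,19)=1 -> changes
  Option C: v=75, gcd(6,75)=3 -> changes
  Option D: v=50, gcd(6,50)=2 -> preserves
  Option E: v=34, gcd(6,34)=2 -> preserves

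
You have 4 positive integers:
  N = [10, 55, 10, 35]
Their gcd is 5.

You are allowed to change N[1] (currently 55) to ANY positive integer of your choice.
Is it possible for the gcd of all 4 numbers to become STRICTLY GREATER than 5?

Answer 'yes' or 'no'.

Answer: no

Derivation:
Current gcd = 5
gcd of all OTHER numbers (without N[1]=55): gcd([10, 10, 35]) = 5
The new gcd after any change is gcd(5, new_value).
This can be at most 5.
Since 5 = old gcd 5, the gcd can only stay the same or decrease.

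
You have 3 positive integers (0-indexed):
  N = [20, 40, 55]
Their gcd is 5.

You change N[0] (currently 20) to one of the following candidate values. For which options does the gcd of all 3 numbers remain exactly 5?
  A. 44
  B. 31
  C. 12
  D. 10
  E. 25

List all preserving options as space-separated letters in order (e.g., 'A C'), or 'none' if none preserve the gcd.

Answer: D E

Derivation:
Old gcd = 5; gcd of others (without N[0]) = 5
New gcd for candidate v: gcd(5, v). Preserves old gcd iff gcd(5, v) = 5.
  Option A: v=44, gcd(5,44)=1 -> changes
  Option B: v=31, gcd(5,31)=1 -> changes
  Option C: v=12, gcd(5,12)=1 -> changes
  Option D: v=10, gcd(5,10)=5 -> preserves
  Option E: v=25, gcd(5,25)=5 -> preserves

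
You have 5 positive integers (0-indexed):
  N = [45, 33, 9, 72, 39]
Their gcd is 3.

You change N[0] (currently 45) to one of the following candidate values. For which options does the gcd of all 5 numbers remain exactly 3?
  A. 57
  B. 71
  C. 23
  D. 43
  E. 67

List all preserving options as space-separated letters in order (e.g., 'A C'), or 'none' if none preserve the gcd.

Answer: A

Derivation:
Old gcd = 3; gcd of others (without N[0]) = 3
New gcd for candidate v: gcd(3, v). Preserves old gcd iff gcd(3, v) = 3.
  Option A: v=57, gcd(3,57)=3 -> preserves
  Option B: v=71, gcd(3,71)=1 -> changes
  Option C: v=23, gcd(3,23)=1 -> changes
  Option D: v=43, gcd(3,43)=1 -> changes
  Option E: v=67, gcd(3,67)=1 -> changes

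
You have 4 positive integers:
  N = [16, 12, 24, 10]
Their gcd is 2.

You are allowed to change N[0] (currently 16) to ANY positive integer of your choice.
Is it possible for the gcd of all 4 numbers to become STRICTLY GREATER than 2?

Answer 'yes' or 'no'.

Answer: no

Derivation:
Current gcd = 2
gcd of all OTHER numbers (without N[0]=16): gcd([12, 24, 10]) = 2
The new gcd after any change is gcd(2, new_value).
This can be at most 2.
Since 2 = old gcd 2, the gcd can only stay the same or decrease.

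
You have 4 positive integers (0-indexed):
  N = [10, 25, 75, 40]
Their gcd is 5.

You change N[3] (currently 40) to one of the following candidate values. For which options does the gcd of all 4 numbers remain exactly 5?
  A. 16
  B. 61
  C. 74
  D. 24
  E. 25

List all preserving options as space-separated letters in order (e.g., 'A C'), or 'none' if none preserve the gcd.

Answer: E

Derivation:
Old gcd = 5; gcd of others (without N[3]) = 5
New gcd for candidate v: gcd(5, v). Preserves old gcd iff gcd(5, v) = 5.
  Option A: v=16, gcd(5,16)=1 -> changes
  Option B: v=61, gcd(5,61)=1 -> changes
  Option C: v=74, gcd(5,74)=1 -> changes
  Option D: v=24, gcd(5,24)=1 -> changes
  Option E: v=25, gcd(5,25)=5 -> preserves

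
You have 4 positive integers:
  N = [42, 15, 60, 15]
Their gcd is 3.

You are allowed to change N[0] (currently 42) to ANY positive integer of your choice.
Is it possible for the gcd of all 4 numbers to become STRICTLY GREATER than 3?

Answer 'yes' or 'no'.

Answer: yes

Derivation:
Current gcd = 3
gcd of all OTHER numbers (without N[0]=42): gcd([15, 60, 15]) = 15
The new gcd after any change is gcd(15, new_value).
This can be at most 15.
Since 15 > old gcd 3, the gcd CAN increase (e.g., set N[0] = 15).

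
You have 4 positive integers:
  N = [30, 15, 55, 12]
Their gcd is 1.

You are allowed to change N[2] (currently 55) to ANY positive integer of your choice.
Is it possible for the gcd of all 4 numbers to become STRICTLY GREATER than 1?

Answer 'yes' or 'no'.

Current gcd = 1
gcd of all OTHER numbers (without N[2]=55): gcd([30, 15, 12]) = 3
The new gcd after any change is gcd(3, new_value).
This can be at most 3.
Since 3 > old gcd 1, the gcd CAN increase (e.g., set N[2] = 3).

Answer: yes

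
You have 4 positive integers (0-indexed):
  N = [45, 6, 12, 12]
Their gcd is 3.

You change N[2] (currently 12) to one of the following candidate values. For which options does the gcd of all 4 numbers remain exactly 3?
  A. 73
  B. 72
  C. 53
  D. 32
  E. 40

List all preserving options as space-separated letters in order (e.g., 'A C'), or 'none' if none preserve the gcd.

Answer: B

Derivation:
Old gcd = 3; gcd of others (without N[2]) = 3
New gcd for candidate v: gcd(3, v). Preserves old gcd iff gcd(3, v) = 3.
  Option A: v=73, gcd(3,73)=1 -> changes
  Option B: v=72, gcd(3,72)=3 -> preserves
  Option C: v=53, gcd(3,53)=1 -> changes
  Option D: v=32, gcd(3,32)=1 -> changes
  Option E: v=40, gcd(3,40)=1 -> changes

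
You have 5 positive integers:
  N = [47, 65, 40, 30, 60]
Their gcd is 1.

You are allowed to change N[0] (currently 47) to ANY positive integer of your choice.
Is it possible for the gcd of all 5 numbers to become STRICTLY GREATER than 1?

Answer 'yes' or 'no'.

Answer: yes

Derivation:
Current gcd = 1
gcd of all OTHER numbers (without N[0]=47): gcd([65, 40, 30, 60]) = 5
The new gcd after any change is gcd(5, new_value).
This can be at most 5.
Since 5 > old gcd 1, the gcd CAN increase (e.g., set N[0] = 5).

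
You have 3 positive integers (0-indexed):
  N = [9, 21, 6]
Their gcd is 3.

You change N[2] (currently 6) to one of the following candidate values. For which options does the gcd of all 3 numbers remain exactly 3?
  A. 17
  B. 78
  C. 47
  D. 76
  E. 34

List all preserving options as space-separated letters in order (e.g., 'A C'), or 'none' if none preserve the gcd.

Old gcd = 3; gcd of others (without N[2]) = 3
New gcd for candidate v: gcd(3, v). Preserves old gcd iff gcd(3, v) = 3.
  Option A: v=17, gcd(3,17)=1 -> changes
  Option B: v=78, gcd(3,78)=3 -> preserves
  Option C: v=47, gcd(3,47)=1 -> changes
  Option D: v=76, gcd(3,76)=1 -> changes
  Option E: v=34, gcd(3,34)=1 -> changes

Answer: B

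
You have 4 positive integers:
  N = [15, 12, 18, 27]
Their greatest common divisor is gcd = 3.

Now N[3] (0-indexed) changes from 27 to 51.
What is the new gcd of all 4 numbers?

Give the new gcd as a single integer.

Answer: 3

Derivation:
Numbers: [15, 12, 18, 27], gcd = 3
Change: index 3, 27 -> 51
gcd of the OTHER numbers (without index 3): gcd([15, 12, 18]) = 3
New gcd = gcd(g_others, new_val) = gcd(3, 51) = 3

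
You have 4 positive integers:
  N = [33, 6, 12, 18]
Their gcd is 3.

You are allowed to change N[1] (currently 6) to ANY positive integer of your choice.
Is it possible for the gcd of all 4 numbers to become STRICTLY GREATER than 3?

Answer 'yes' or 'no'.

Answer: no

Derivation:
Current gcd = 3
gcd of all OTHER numbers (without N[1]=6): gcd([33, 12, 18]) = 3
The new gcd after any change is gcd(3, new_value).
This can be at most 3.
Since 3 = old gcd 3, the gcd can only stay the same or decrease.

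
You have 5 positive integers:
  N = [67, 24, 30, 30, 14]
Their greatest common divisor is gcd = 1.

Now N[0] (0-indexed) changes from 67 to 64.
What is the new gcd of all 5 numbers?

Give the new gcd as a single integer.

Answer: 2

Derivation:
Numbers: [67, 24, 30, 30, 14], gcd = 1
Change: index 0, 67 -> 64
gcd of the OTHER numbers (without index 0): gcd([24, 30, 30, 14]) = 2
New gcd = gcd(g_others, new_val) = gcd(2, 64) = 2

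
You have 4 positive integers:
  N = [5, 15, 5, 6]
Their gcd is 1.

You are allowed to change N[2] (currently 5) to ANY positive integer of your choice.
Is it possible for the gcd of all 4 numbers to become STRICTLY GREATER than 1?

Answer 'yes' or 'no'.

Current gcd = 1
gcd of all OTHER numbers (without N[2]=5): gcd([5, 15, 6]) = 1
The new gcd after any change is gcd(1, new_value).
This can be at most 1.
Since 1 = old gcd 1, the gcd can only stay the same or decrease.

Answer: no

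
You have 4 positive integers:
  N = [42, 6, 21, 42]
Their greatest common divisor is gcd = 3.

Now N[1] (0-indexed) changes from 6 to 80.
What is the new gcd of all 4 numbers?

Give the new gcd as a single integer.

Numbers: [42, 6, 21, 42], gcd = 3
Change: index 1, 6 -> 80
gcd of the OTHER numbers (without index 1): gcd([42, 21, 42]) = 21
New gcd = gcd(g_others, new_val) = gcd(21, 80) = 1

Answer: 1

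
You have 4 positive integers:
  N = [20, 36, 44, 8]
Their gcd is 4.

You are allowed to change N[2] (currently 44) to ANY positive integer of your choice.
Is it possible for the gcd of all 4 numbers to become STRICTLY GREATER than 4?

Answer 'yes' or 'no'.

Current gcd = 4
gcd of all OTHER numbers (without N[2]=44): gcd([20, 36, 8]) = 4
The new gcd after any change is gcd(4, new_value).
This can be at most 4.
Since 4 = old gcd 4, the gcd can only stay the same or decrease.

Answer: no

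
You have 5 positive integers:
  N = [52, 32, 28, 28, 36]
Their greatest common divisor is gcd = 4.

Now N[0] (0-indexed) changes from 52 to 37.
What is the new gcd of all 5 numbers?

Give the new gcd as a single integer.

Numbers: [52, 32, 28, 28, 36], gcd = 4
Change: index 0, 52 -> 37
gcd of the OTHER numbers (without index 0): gcd([32, 28, 28, 36]) = 4
New gcd = gcd(g_others, new_val) = gcd(4, 37) = 1

Answer: 1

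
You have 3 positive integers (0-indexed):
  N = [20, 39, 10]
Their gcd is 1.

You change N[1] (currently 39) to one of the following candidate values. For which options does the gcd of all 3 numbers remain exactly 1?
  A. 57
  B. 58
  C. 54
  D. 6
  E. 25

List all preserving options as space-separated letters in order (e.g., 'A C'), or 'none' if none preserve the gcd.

Old gcd = 1; gcd of others (without N[1]) = 10
New gcd for candidate v: gcd(10, v). Preserves old gcd iff gcd(10, v) = 1.
  Option A: v=57, gcd(10,57)=1 -> preserves
  Option B: v=58, gcd(10,58)=2 -> changes
  Option C: v=54, gcd(10,54)=2 -> changes
  Option D: v=6, gcd(10,6)=2 -> changes
  Option E: v=25, gcd(10,25)=5 -> changes

Answer: A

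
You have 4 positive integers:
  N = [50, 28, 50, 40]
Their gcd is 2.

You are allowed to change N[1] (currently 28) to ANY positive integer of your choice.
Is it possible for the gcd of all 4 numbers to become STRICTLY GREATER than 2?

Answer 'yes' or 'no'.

Answer: yes

Derivation:
Current gcd = 2
gcd of all OTHER numbers (without N[1]=28): gcd([50, 50, 40]) = 10
The new gcd after any change is gcd(10, new_value).
This can be at most 10.
Since 10 > old gcd 2, the gcd CAN increase (e.g., set N[1] = 10).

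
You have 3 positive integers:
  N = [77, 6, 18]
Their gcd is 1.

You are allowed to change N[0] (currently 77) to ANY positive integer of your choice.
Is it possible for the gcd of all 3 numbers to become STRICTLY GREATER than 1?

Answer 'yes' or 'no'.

Current gcd = 1
gcd of all OTHER numbers (without N[0]=77): gcd([6, 18]) = 6
The new gcd after any change is gcd(6, new_value).
This can be at most 6.
Since 6 > old gcd 1, the gcd CAN increase (e.g., set N[0] = 6).

Answer: yes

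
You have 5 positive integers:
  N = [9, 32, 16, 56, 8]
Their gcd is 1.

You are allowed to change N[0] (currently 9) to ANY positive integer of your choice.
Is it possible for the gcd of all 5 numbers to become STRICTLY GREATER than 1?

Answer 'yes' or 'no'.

Current gcd = 1
gcd of all OTHER numbers (without N[0]=9): gcd([32, 16, 56, 8]) = 8
The new gcd after any change is gcd(8, new_value).
This can be at most 8.
Since 8 > old gcd 1, the gcd CAN increase (e.g., set N[0] = 8).

Answer: yes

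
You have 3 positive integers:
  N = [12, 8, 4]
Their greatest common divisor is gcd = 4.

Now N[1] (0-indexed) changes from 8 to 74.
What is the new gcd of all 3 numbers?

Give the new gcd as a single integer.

Answer: 2

Derivation:
Numbers: [12, 8, 4], gcd = 4
Change: index 1, 8 -> 74
gcd of the OTHER numbers (without index 1): gcd([12, 4]) = 4
New gcd = gcd(g_others, new_val) = gcd(4, 74) = 2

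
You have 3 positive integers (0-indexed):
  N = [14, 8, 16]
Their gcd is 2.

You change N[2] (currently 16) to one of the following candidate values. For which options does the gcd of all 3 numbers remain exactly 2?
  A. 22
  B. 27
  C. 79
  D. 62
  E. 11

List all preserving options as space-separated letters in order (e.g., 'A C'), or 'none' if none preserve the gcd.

Answer: A D

Derivation:
Old gcd = 2; gcd of others (without N[2]) = 2
New gcd for candidate v: gcd(2, v). Preserves old gcd iff gcd(2, v) = 2.
  Option A: v=22, gcd(2,22)=2 -> preserves
  Option B: v=27, gcd(2,27)=1 -> changes
  Option C: v=79, gcd(2,79)=1 -> changes
  Option D: v=62, gcd(2,62)=2 -> preserves
  Option E: v=11, gcd(2,11)=1 -> changes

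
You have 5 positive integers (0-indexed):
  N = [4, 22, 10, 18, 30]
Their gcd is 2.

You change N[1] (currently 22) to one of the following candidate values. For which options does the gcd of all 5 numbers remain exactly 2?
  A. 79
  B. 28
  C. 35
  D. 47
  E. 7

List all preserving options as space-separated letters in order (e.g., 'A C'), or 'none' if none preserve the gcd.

Old gcd = 2; gcd of others (without N[1]) = 2
New gcd for candidate v: gcd(2, v). Preserves old gcd iff gcd(2, v) = 2.
  Option A: v=79, gcd(2,79)=1 -> changes
  Option B: v=28, gcd(2,28)=2 -> preserves
  Option C: v=35, gcd(2,35)=1 -> changes
  Option D: v=47, gcd(2,47)=1 -> changes
  Option E: v=7, gcd(2,7)=1 -> changes

Answer: B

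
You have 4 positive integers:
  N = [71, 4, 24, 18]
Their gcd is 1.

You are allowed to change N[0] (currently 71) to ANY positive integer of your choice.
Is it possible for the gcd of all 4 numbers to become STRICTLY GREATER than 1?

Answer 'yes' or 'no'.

Answer: yes

Derivation:
Current gcd = 1
gcd of all OTHER numbers (without N[0]=71): gcd([4, 24, 18]) = 2
The new gcd after any change is gcd(2, new_value).
This can be at most 2.
Since 2 > old gcd 1, the gcd CAN increase (e.g., set N[0] = 2).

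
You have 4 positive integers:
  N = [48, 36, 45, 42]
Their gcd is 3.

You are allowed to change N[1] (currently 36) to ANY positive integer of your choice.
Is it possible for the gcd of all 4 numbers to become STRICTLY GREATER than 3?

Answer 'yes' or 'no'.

Current gcd = 3
gcd of all OTHER numbers (without N[1]=36): gcd([48, 45, 42]) = 3
The new gcd after any change is gcd(3, new_value).
This can be at most 3.
Since 3 = old gcd 3, the gcd can only stay the same or decrease.

Answer: no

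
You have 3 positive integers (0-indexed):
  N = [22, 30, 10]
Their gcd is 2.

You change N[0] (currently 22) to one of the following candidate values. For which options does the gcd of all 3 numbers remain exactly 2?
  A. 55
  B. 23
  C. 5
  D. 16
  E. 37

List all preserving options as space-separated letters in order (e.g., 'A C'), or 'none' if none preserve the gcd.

Answer: D

Derivation:
Old gcd = 2; gcd of others (without N[0]) = 10
New gcd for candidate v: gcd(10, v). Preserves old gcd iff gcd(10, v) = 2.
  Option A: v=55, gcd(10,55)=5 -> changes
  Option B: v=23, gcd(10,23)=1 -> changes
  Option C: v=5, gcd(10,5)=5 -> changes
  Option D: v=16, gcd(10,16)=2 -> preserves
  Option E: v=37, gcd(10,37)=1 -> changes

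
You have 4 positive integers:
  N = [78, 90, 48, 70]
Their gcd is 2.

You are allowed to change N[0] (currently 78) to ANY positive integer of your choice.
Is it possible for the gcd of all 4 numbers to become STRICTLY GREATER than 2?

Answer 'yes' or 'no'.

Current gcd = 2
gcd of all OTHER numbers (without N[0]=78): gcd([90, 48, 70]) = 2
The new gcd after any change is gcd(2, new_value).
This can be at most 2.
Since 2 = old gcd 2, the gcd can only stay the same or decrease.

Answer: no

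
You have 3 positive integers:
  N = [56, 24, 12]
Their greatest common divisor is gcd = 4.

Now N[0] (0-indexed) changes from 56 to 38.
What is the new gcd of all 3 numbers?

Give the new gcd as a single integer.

Numbers: [56, 24, 12], gcd = 4
Change: index 0, 56 -> 38
gcd of the OTHER numbers (without index 0): gcd([24, 12]) = 12
New gcd = gcd(g_others, new_val) = gcd(12, 38) = 2

Answer: 2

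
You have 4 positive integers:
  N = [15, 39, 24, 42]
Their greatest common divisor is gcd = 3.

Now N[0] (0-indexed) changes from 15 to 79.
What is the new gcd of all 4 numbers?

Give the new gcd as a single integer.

Answer: 1

Derivation:
Numbers: [15, 39, 24, 42], gcd = 3
Change: index 0, 15 -> 79
gcd of the OTHER numbers (without index 0): gcd([39, 24, 42]) = 3
New gcd = gcd(g_others, new_val) = gcd(3, 79) = 1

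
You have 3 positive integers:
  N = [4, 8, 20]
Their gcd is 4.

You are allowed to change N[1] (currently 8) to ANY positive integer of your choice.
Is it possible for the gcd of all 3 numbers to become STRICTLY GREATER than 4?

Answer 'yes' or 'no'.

Current gcd = 4
gcd of all OTHER numbers (without N[1]=8): gcd([4, 20]) = 4
The new gcd after any change is gcd(4, new_value).
This can be at most 4.
Since 4 = old gcd 4, the gcd can only stay the same or decrease.

Answer: no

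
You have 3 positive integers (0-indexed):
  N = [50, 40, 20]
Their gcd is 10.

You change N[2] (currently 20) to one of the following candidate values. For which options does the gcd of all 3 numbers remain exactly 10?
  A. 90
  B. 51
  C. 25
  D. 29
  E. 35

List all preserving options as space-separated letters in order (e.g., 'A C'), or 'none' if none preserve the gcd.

Answer: A

Derivation:
Old gcd = 10; gcd of others (without N[2]) = 10
New gcd for candidate v: gcd(10, v). Preserves old gcd iff gcd(10, v) = 10.
  Option A: v=90, gcd(10,90)=10 -> preserves
  Option B: v=51, gcd(10,51)=1 -> changes
  Option C: v=25, gcd(10,25)=5 -> changes
  Option D: v=29, gcd(10,29)=1 -> changes
  Option E: v=35, gcd(10,35)=5 -> changes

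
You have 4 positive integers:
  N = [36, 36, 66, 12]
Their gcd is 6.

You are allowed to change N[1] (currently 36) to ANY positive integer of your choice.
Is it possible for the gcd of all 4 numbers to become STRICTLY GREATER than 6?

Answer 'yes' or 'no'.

Answer: no

Derivation:
Current gcd = 6
gcd of all OTHER numbers (without N[1]=36): gcd([36, 66, 12]) = 6
The new gcd after any change is gcd(6, new_value).
This can be at most 6.
Since 6 = old gcd 6, the gcd can only stay the same or decrease.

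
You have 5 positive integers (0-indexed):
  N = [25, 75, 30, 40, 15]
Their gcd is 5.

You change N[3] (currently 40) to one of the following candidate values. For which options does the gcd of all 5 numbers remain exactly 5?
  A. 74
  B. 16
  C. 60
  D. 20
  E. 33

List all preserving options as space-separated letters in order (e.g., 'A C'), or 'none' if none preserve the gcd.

Old gcd = 5; gcd of others (without N[3]) = 5
New gcd for candidate v: gcd(5, v). Preserves old gcd iff gcd(5, v) = 5.
  Option A: v=74, gcd(5,74)=1 -> changes
  Option B: v=16, gcd(5,16)=1 -> changes
  Option C: v=60, gcd(5,60)=5 -> preserves
  Option D: v=20, gcd(5,20)=5 -> preserves
  Option E: v=33, gcd(5,33)=1 -> changes

Answer: C D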